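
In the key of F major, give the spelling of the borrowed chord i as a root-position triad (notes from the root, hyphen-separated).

The root, F, is scale degree 1 — the same note in F major and F minor; only the chord quality changes. Stacking thirds in F minor on F gives F–Ab–C.

F-Ab-C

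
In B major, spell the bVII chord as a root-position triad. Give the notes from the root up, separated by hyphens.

The root of bVII is the lowered 7th degree: A# becomes A. In B minor the chord on A is A–C#–E.

A-C#-E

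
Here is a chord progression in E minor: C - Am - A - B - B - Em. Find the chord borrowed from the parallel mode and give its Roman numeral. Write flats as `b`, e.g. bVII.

E minor has the diatonic set Em, F#dim, G, Am, B, C, D (with V from harmonic minor). C, Am, B and Em all belong to that set. A (A–C#–E) doesn't fit — on degree 4 E minor would have Am (iv). A is the degree-4 chord of E major, so it is the borrowed IV.

IV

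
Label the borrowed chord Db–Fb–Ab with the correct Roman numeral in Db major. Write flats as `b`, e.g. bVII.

i

Db is scale degree 1 in Db major. Diatonically Db major has Db (I) on that degree; Db–Fb–Ab is instead the minor chord native to Db minor, so it takes the label i.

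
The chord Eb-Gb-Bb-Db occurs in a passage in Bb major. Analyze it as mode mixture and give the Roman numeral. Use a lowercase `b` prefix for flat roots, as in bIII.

iv7

Eb is scale degree 4 in Bb major. Diatonically Bb major has Eb (IV) on that degree; Eb–Gb–Bb–Db is instead the minor-seventh chord native to Bb minor, so it takes the label iv7.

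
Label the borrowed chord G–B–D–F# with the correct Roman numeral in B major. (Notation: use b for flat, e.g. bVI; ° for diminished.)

G is the lowered form of scale degree 6 in B major (the diatonic degree 6 is G#). The diatonic chord on degree 6 would be G#m (vi), but G–B–D–F# is the major-seventh chord from B minor. As a borrowed chord it is labeled bVImaj7.

bVImaj7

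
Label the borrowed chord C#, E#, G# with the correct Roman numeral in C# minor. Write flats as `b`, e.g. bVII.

I

The root C# is the diatonic 1st degree of C# minor; the borrowing shows in the chord quality. C#–E#–G# is a major chord — the form found in C# major, not the diatonic i (C#m). Borrowed into C# minor it is written I.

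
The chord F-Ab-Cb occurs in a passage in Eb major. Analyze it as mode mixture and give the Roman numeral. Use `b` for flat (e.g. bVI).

The root F is the diatonic 2nd degree of Eb major; the borrowing shows in the chord quality. The diatonic chord on degree 2 would be Fm (ii), but F–Ab–Cb is the diminished chord from Eb minor. As a borrowed chord it is labeled ii°.

ii°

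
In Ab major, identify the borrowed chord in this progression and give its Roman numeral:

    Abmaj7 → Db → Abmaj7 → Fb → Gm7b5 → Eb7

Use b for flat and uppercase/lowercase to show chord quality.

bVI

The diatonic triads in Ab major are Ab, Bbm, Cm, Db, Eb, Fm, Gdim. Abmaj7, Db, Gm7b5 and Eb7 all belong to that set. Fb (Fb–Ab–Cb) is not: scale degree 6 in Ab major carries Fm (vi). In Ab minor the chord on that degree is Fb, so here it functions as bVI, borrowed from the parallel minor.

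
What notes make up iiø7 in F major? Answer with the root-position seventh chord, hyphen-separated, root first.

G-Bb-Db-F

iiø7 is built on scale degree 2, which is G in both F major and its parallel. Stacking thirds in F minor on G gives G–Bb–Db–F.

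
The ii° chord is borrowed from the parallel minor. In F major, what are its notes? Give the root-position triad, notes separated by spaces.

G Bb Db

The root, G, is scale degree 2 — the same note in F major and F minor; only the chord quality changes. Stacking thirds in F minor on G gives G–Bb–Db.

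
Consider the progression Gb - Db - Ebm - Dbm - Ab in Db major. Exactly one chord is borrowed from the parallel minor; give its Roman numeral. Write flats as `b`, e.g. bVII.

i

The diatonic triads in Db major are Db, Ebm, Fm, Gb, Ab, Bbm, Cdim. Gb, Db, Ebm and Ab all belong to that set. Dbm (Db–Fb–Ab) doesn't fit — on degree 1 Db major would have Db (I). Dbm is the degree-1 chord of Db minor, so it is the borrowed i.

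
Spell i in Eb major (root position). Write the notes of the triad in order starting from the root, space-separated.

Eb Gb Bb

i is built on scale degree 1, which is Eb in both Eb major and its parallel. Stacking thirds in Eb minor on Eb gives Eb–Gb–Bb.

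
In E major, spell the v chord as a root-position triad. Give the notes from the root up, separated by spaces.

The root, B, is scale degree 5 — the same note in E major and E minor; only the chord quality changes. In E minor the chord on B is B–D–F#.

B D F#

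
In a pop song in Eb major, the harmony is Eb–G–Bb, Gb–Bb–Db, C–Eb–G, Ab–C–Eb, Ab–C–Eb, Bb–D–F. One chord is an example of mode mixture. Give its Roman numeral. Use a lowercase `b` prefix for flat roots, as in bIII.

In Eb major the diatonic chords are Eb, Fm, Gm, Ab, Bb, Cm, Ddim. Eb–G–Bb = Eb, C–Eb–G = Cm, Ab–C–Eb = Ab and Bb–D–F = Bb all belong to that set. Gb–Bb–Db is not: scale degree 3 in Eb major carries Gm (iii). In Eb minor the chord on that degree is Gb, so here it functions as bIII, borrowed from the parallel minor.

bIII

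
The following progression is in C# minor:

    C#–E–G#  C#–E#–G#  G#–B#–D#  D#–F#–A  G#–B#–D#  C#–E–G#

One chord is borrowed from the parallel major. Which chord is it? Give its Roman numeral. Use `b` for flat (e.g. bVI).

I

The diatonic triads in C# minor (with V from harmonic minor) are C#m, D#dim, E, F#m, G#, A, B. C#–E–G# = C#m, G#–B#–D# = G# and D#–F#–A = D#dim all belong to that set. C#–E#–G# doesn't fit — on degree 1 C# minor would have C#m (i). C# is the degree-1 chord of C# major, so it is the borrowed I.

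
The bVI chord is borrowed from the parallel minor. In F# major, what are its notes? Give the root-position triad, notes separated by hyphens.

D-F#-A

The root of bVI is the lowered 6th degree: D# becomes D. Stacking thirds in F# minor on D gives D–F#–A.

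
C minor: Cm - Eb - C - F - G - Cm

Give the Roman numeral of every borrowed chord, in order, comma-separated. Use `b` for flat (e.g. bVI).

I, IV

C minor has the diatonic set Cm, Ddim, Eb, Fm, G, Ab, Bb (with V from harmonic minor). Cm, Eb and G all belong to that set. C (C–E–G) doesn't fit — on degree 1 C minor would have Cm (i). C is the degree-1 chord of C major, so it is the borrowed I. F (F–A–C) is not: scale degree 4 in C minor carries Fm (iv). In C major the chord on that degree is F, so here it functions as IV, borrowed from the parallel major.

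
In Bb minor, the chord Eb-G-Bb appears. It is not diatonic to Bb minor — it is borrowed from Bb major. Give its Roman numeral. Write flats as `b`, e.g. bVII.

Eb is scale degree 4 in Bb minor. The diatonic chord on degree 4 would be Ebm (iv), but Eb–G–Bb is the major chord from Bb major. As a borrowed chord it is labeled IV.

IV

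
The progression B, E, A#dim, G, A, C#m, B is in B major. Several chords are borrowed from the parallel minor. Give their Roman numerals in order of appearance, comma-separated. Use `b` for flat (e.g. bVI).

bVI, bVII

The diatonic triads in B major are B, C#m, D#m, E, F#, G#m, A#dim. Of the given chords, B, E, A#dim and C#m are diatonic. G (G–B–D) doesn't fit — on degree 6 B major would have G#m (vi). G is the degree-6 chord of B minor, so it is the borrowed bVI. A (A–C#–E) is not: scale degree 7 in B major carries A#dim (vii°). In B minor the chord on that degree is A, so here it functions as bVII, borrowed from the parallel minor.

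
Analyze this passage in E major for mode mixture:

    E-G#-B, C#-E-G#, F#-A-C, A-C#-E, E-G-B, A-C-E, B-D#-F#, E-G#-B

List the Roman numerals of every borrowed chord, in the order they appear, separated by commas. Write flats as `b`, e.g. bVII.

ii°, i, iv

The diatonic triads in E major are E, F#m, G#m, A, B, C#m, D#dim. E–G#–B = E, C#–E–G# = C#m, A–C#–E = A and B–D#–F# = B are all diatonic. F#–A–C is not: scale degree 2 in E major carries F#m (ii). In E minor the chord on that degree is F#dim, so here it functions as ii°, borrowed from the parallel minor. E–G–B doesn't fit — on degree 1 E major would have E (I). Em is the degree-1 chord of E minor, so it is the borrowed i. A–C–E is not: scale degree 4 in E major carries A (IV). In E minor the chord on that degree is Am, so here it functions as iv, borrowed from the parallel minor.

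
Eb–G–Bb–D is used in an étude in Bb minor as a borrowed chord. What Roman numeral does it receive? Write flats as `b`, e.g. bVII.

The root Eb is the diatonic 4th degree of Bb minor; the borrowing shows in the chord quality. Eb–G–Bb–D is a major-seventh chord — the form found in Bb major, not the diatonic iv (Ebm). Borrowed into Bb minor it is written IVmaj7.

IVmaj7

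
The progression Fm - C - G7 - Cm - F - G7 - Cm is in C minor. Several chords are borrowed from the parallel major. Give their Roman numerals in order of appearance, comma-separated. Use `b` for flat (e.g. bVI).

I, IV

C minor has the diatonic set Cm, Ddim, Eb, Fm, G, Ab, Bb (with V from harmonic minor). Of the given chords, Fm, G7 and Cm are diatonic. C (C–E–G) is not: scale degree 1 in C minor carries Cm (i). In C major the chord on that degree is C, so here it functions as I, borrowed from the parallel major. F (F–A–C) doesn't fit — on degree 4 C minor would have Fm (iv). F is the degree-4 chord of C major, so it is the borrowed IV.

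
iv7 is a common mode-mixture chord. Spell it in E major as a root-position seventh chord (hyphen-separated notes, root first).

The root, A, is scale degree 4 — the same note in E major and E minor; only the chord quality changes. Building the minor-seventh chord from the parallel minor on A: A–C–E–G.

A-C-E-G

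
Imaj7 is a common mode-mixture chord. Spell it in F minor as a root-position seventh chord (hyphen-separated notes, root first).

The root, F, is scale degree 1 — the same note in F minor and F major; only the chord quality changes. In F major the chord on F is F–A–C–E.

F-A-C-E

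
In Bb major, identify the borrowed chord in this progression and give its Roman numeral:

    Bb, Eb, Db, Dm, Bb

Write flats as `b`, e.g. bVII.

bIII

Bb major has the diatonic set Bb, Cm, Dm, Eb, F, Gm, Adim. Bb, Eb and Dm are all diatonic. Db (Db–F–Ab) is not: scale degree 3 in Bb major carries Dm (iii). In Bb minor the chord on that degree is Db, so here it functions as bIII, borrowed from the parallel minor.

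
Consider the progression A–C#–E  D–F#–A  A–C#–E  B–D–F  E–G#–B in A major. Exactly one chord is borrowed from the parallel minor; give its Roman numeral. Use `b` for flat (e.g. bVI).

ii°

In A major the diatonic chords are A, Bm, C#m, D, E, F#m, G#dim. A–C#–E = A, D–F#–A = D and E–G#–B = E are all diatonic. But B–D–F is foreign: the diatonic ii on degree 2 is Bm, whereas Bdim comes from A minor. It is labeled ii°.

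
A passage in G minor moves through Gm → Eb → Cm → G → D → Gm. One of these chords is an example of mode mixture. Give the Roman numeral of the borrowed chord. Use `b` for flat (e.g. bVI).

G minor has the diatonic set Gm, Adim, Bb, Cm, D, Eb, F (with V from harmonic minor). Of the given chords, Gm, Eb, Cm and D are diatonic. G (G–B–D) is not: scale degree 1 in G minor carries Gm (i). In G major the chord on that degree is G, so here it functions as I, borrowed from the parallel major.

I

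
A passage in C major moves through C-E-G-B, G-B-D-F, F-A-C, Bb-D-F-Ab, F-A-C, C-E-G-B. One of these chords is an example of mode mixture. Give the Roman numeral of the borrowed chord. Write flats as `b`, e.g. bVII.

bVII7

C major has the diatonic set C, Dm, Em, F, G, Am, Bdim. Of the given chords, C–E–G–B = Cmaj7, G–B–D–F = G7 and F–A–C = F are diatonic. Bb–D–F–Ab doesn't fit — on degree 7 C major would have Bdim (vii°). Bb7 is the degree-7 chord of C minor, so it is the borrowed bVII7.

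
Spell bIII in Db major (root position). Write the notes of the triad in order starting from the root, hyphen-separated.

bIII is built on the lowered scale degree 3. In Db major degree 3 is F; lowered it becomes Fb. In Db minor the chord on Fb is Fb–Ab–Cb.

Fb-Ab-Cb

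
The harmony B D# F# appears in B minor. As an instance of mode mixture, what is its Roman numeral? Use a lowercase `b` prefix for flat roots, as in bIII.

B is scale degree 1 in B minor. The diatonic chord on degree 1 would be Bm (i), but B–D#–F# is the major chord from B major. As a borrowed chord it is labeled I.

I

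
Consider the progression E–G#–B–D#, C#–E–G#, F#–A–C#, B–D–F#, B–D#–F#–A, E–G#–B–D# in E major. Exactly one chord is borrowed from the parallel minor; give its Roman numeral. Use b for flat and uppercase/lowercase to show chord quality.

v

In E major the diatonic chords are E, F#m, G#m, A, B, C#m, D#dim. E–G#–B–D# = Emaj7, C#–E–G# = C#m, F#–A–C# = F#m and B–D#–F#–A = B7 are all diatonic. But B–D–F# is foreign: the diatonic V on degree 5 is B, whereas Bm comes from E minor. It is labeled v.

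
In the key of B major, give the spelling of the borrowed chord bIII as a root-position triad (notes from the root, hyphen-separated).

D-F#-A

Scale degree 3 in B major is D#. bIII uses the lowered form, D, taken from B minor. Building the major chord from the parallel minor on D: D–F#–A.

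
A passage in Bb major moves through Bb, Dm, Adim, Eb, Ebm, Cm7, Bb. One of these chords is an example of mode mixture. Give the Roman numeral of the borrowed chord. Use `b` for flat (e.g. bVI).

iv

Bb major has the diatonic set Bb, Cm, Dm, Eb, F, Gm, Adim. Of the given chords, Bb, Dm, Adim, Eb and Cm7 are diatonic. But Ebm (Eb–Gb–Bb) is foreign: the diatonic IV on degree 4 is Eb, whereas Ebm comes from Bb minor. It is labeled iv.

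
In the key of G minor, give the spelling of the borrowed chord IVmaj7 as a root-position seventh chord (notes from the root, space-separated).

C E G B

IVmaj7 is built on scale degree 4, which is C in both G minor and its parallel. In G major the chord on C is C–E–G–B.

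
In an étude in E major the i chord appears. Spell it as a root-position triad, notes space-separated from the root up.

E G B

i is built on scale degree 1, which is E in both E major and its parallel. In E minor the chord on E is E–G–B.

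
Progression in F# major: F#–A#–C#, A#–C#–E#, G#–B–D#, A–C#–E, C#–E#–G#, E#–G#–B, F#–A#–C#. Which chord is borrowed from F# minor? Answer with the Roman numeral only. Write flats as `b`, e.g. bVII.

F# major has the diatonic set F#, G#m, A#m, B, C#, D#m, E#dim. F#–A#–C# = F#, A#–C#–E# = A#m, G#–B–D# = G#m, C#–E#–G# = C# and E#–G#–B = E#dim are all diatonic. A–C#–E is not: scale degree 3 in F# major carries A#m (iii). In F# minor the chord on that degree is A, so here it functions as bIII, borrowed from the parallel minor.

bIII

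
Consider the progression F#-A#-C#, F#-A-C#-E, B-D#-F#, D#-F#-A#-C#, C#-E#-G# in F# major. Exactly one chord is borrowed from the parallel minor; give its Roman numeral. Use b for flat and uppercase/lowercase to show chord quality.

F# major has the diatonic set F#, G#m, A#m, B, C#, D#m, E#dim. F#–A#–C# = F#, B–D#–F# = B, D#–F#–A#–C# = D#m7 and C#–E#–G# = C# all belong to that set. F#–A–C#–E is not: scale degree 1 in F# major carries F# (I). In F# minor the chord on that degree is F#m7, so here it functions as i7, borrowed from the parallel minor.

i7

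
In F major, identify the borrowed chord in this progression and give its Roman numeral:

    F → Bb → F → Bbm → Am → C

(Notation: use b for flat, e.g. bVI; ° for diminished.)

F major has the diatonic set F, Gm, Am, Bb, C, Dm, Edim. F, Bb, Am and C are all diatonic. Bbm (Bb–Db–F) doesn't fit — on degree 4 F major would have Bb (IV). Bbm is the degree-4 chord of F minor, so it is the borrowed iv.

iv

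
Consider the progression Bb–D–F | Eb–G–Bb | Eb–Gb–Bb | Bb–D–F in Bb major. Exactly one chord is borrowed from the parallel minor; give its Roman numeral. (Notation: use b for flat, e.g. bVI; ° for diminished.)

The diatonic triads in Bb major are Bb, Cm, Dm, Eb, F, Gm, Adim. Bb–D–F = Bb and Eb–G–Bb = Eb both belong to that set. Eb–Gb–Bb is not: scale degree 4 in Bb major carries Eb (IV). In Bb minor the chord on that degree is Ebm, so here it functions as iv, borrowed from the parallel minor.

iv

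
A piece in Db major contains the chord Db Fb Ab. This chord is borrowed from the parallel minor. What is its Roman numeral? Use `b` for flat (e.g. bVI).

The root Db is the diatonic 1st degree of Db major; the borrowing shows in the chord quality. Db–Fb–Ab is a minor chord — the form found in Db minor, not the diatonic I (Db). Borrowed into Db major it is written i.

i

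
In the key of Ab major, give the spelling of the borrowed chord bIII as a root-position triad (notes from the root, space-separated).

Cb Eb Gb

Scale degree 3 in Ab major is C. bIII uses the lowered form, Cb, taken from Ab minor. In Ab minor the chord on Cb is Cb–Eb–Gb.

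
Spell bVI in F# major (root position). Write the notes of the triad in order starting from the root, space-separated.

D F# A

bVI is built on the lowered scale degree 6. In F# major degree 6 is D#; lowered it becomes D. In F# minor the chord on D is D–F#–A.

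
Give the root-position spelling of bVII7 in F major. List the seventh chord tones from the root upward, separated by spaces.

Eb G Bb Db

Scale degree 7 in F major is E. bVII7 uses the lowered form, Eb, taken from F minor. Building the dominant-seventh chord from the parallel minor on Eb: Eb–G–Bb–Db.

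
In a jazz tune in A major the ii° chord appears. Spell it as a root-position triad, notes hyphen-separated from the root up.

B-D-F

ii° is built on scale degree 2, which is B in both A major and its parallel. Stacking thirds in A minor on B gives B–D–F.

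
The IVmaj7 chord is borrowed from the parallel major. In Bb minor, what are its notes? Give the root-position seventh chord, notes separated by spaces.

IVmaj7 is built on scale degree 4, which is Eb in both Bb minor and its parallel. Building the major-seventh chord from the parallel major on Eb: Eb–G–Bb–D.

Eb G Bb D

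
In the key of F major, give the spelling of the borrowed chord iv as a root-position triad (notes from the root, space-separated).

Bb Db F

The root, Bb, is scale degree 4 — the same note in F major and F minor; only the chord quality changes. Building the minor chord from the parallel minor on Bb: Bb–Db–F.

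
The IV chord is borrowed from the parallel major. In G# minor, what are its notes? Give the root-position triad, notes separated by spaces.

The root, C#, is scale degree 4 — the same note in G# minor and G# major; only the chord quality changes. In G# major the chord on C# is C#–E#–G#.

C# E# G#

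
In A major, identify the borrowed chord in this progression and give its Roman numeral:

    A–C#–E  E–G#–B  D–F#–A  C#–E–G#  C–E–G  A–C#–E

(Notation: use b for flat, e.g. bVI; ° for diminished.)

bIII

In A major the diatonic chords are A, Bm, C#m, D, E, F#m, G#dim. A–C#–E = A, E–G#–B = E, D–F#–A = D and C#–E–G# = C#m are all diatonic. C–E–G is not: scale degree 3 in A major carries C#m (iii). In A minor the chord on that degree is C, so here it functions as bIII, borrowed from the parallel minor.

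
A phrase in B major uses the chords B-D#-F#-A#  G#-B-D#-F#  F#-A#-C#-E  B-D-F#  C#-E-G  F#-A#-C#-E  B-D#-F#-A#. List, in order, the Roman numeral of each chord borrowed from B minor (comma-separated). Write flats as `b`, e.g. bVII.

i, ii°

B major has the diatonic set B, C#m, D#m, E, F#, G#m, A#dim. B–D#–F#–A# = Bmaj7, G#–B–D#–F# = G#m7 and F#–A#–C#–E = F#7 are all diatonic. But B–D–F# is foreign: the diatonic I on degree 1 is B, whereas Bm comes from B minor. It is labeled i. But C#–E–G is foreign: the diatonic ii on degree 2 is C#m, whereas C#dim comes from B minor. It is labeled ii°.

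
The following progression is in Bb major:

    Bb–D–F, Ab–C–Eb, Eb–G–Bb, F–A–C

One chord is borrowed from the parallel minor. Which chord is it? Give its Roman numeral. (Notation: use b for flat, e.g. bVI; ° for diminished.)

In Bb major the diatonic chords are Bb, Cm, Dm, Eb, F, Gm, Adim. Bb–D–F = Bb, Eb–G–Bb = Eb and F–A–C = F are all diatonic. But Ab–C–Eb is foreign: the diatonic vii° on degree 7 is Adim, whereas Ab comes from Bb minor. It is labeled bVII.

bVII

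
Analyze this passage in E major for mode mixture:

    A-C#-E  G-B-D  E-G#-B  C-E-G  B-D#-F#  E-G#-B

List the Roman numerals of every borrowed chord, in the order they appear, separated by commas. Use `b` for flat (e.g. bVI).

In E major the diatonic chords are E, F#m, G#m, A, B, C#m, D#dim. A–C#–E = A, E–G#–B = E and B–D#–F# = B are all diatonic. G–B–D doesn't fit — on degree 3 E major would have G#m (iii). G is the degree-3 chord of E minor, so it is the borrowed bIII. C–E–G is not: scale degree 6 in E major carries C#m (vi). In E minor the chord on that degree is C, so here it functions as bVI, borrowed from the parallel minor.

bIII, bVI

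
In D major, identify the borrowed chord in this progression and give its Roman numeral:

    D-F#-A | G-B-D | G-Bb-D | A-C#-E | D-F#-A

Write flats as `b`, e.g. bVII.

The diatonic triads in D major are D, Em, F#m, G, A, Bm, C#dim. D–F#–A = D, G–B–D = G and A–C#–E = A all belong to that set. But G–Bb–D is foreign: the diatonic IV on degree 4 is G, whereas Gm comes from D minor. It is labeled iv.

iv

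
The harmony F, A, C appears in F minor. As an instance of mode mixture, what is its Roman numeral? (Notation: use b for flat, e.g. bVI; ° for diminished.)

I

F is scale degree 1 in F minor. Diatonically F minor has Fm (i) on that degree; F–A–C is instead the major chord native to F major, so it takes the label I.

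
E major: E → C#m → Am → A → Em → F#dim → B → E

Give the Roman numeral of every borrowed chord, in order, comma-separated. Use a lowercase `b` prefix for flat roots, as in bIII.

iv, i, ii°

In E major the diatonic chords are E, F#m, G#m, A, B, C#m, D#dim. E, C#m, A and B are all diatonic. But Am (A–C–E) is foreign: the diatonic IV on degree 4 is A, whereas Am comes from E minor. It is labeled iv. But Em (E–G–B) is foreign: the diatonic I on degree 1 is E, whereas Em comes from E minor. It is labeled i. F#dim (F#–A–C) doesn't fit — on degree 2 E major would have F#m (ii). F#dim is the degree-2 chord of E minor, so it is the borrowed ii°.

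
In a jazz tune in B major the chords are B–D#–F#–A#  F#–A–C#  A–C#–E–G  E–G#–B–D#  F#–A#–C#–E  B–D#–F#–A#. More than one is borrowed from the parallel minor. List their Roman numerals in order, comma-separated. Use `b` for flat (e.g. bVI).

v, bVII7

The diatonic triads in B major are B, C#m, D#m, E, F#, G#m, A#dim. B–D#–F#–A# = Bmaj7, E–G#–B–D# = Emaj7 and F#–A#–C#–E = F#7 are all diatonic. F#–A–C# doesn't fit — on degree 5 B major would have F# (V). F#m is the degree-5 chord of B minor, so it is the borrowed v. But A–C#–E–G is foreign: the diatonic vii° on degree 7 is A#dim, whereas A7 comes from B minor. It is labeled bVII7.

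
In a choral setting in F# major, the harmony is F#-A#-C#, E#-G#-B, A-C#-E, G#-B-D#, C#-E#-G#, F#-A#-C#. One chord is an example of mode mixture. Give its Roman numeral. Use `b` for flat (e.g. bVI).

bIII

In F# major the diatonic chords are F#, G#m, A#m, B, C#, D#m, E#dim. Of the given chords, F#–A#–C# = F#, E#–G#–B = E#dim, G#–B–D# = G#m and C#–E#–G# = C# are diatonic. A–C#–E is not: scale degree 3 in F# major carries A#m (iii). In F# minor the chord on that degree is A, so here it functions as bIII, borrowed from the parallel minor.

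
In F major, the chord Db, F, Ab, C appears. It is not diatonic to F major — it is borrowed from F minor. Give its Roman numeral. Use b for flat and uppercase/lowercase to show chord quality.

The root Db is the lowered 6th scale degree — diatonically F major has D there. Db–F–Ab–C is a major-seventh chord — the form found in F minor, not the diatonic vi (Dm). Borrowed into F major it is written bVImaj7.

bVImaj7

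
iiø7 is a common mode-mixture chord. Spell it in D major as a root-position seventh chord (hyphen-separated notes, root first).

E-G-Bb-D

The root, E, is scale degree 2 — the same note in D major and D minor; only the chord quality changes. In D minor the chord on E is E–G–Bb–D.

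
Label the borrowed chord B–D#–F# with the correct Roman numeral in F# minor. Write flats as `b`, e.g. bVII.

IV

B is scale degree 4 in F# minor. Diatonically F# minor has Bm (iv) on that degree; B–D#–F# is instead the major chord native to F# major, so it takes the label IV.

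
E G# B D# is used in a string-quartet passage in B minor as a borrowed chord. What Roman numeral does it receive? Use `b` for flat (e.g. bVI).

IVmaj7

The root E is the diatonic 4th degree of B minor; the borrowing shows in the chord quality. The diatonic chord on degree 4 would be Em (iv), but E–G#–B–D# is the major-seventh chord from B major. As a borrowed chord it is labeled IVmaj7.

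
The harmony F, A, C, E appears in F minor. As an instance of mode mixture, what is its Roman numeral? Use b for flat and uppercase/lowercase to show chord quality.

F is scale degree 1 in F minor. The diatonic chord on degree 1 would be Fm (i), but F–A–C–E is the major-seventh chord from F major. As a borrowed chord it is labeled Imaj7.

Imaj7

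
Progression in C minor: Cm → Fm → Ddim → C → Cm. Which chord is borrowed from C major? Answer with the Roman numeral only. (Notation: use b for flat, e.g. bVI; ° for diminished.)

I

C minor has the diatonic set Cm, Ddim, Eb, Fm, G, Ab, Bb (with V from harmonic minor). Of the given chords, Cm, Fm and Ddim are diatonic. C (C–E–G) is not: scale degree 1 in C minor carries Cm (i). In C major the chord on that degree is C, so here it functions as I, borrowed from the parallel major.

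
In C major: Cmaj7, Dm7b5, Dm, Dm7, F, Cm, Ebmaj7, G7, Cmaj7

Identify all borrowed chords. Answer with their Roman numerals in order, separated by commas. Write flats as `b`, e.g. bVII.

iiø7, i, bIIImaj7

C major has the diatonic set C, Dm, Em, F, G, Am, Bdim. Of the given chords, Cmaj7, Dm, Dm7, F and G7 are diatonic. But Dm7b5 (D–F–Ab–C) is foreign: the diatonic ii on degree 2 is Dm, whereas Dm7b5 comes from C minor. It is labeled iiø7. Cm (C–Eb–G) doesn't fit — on degree 1 C major would have C (I). Cm is the degree-1 chord of C minor, so it is the borrowed i. But Ebmaj7 (Eb–G–Bb–D) is foreign: the diatonic iii on degree 3 is Em, whereas Ebmaj7 comes from C minor. It is labeled bIIImaj7.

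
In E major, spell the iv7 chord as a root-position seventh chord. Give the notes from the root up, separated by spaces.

The root, A, is scale degree 4 — the same note in E major and E minor; only the chord quality changes. In E minor the chord on A is A–C–E–G.

A C E G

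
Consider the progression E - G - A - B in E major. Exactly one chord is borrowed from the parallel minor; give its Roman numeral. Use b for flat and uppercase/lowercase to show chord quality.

In E major the diatonic chords are E, F#m, G#m, A, B, C#m, D#dim. E, A and B are all diatonic. But G (G–B–D) is foreign: the diatonic iii on degree 3 is G#m, whereas G comes from E minor. It is labeled bIII.

bIII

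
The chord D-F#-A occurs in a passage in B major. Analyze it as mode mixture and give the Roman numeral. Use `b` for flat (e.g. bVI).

bIII

The root D is the lowered 3rd scale degree — diatonically B major has D# there. D–F#–A is a major chord — the form found in B minor, not the diatonic iii (D#m). Borrowed into B major it is written bIII.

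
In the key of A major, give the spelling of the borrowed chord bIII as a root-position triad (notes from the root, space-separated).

C E G

Scale degree 3 in A major is C#. bIII uses the lowered form, C, taken from A minor. Stacking thirds in A minor on C gives C–E–G.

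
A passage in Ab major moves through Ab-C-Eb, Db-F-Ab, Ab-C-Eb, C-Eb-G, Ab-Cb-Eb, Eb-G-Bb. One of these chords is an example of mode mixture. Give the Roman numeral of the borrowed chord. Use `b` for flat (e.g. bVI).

i

The diatonic triads in Ab major are Ab, Bbm, Cm, Db, Eb, Fm, Gdim. Ab–C–Eb = Ab, Db–F–Ab = Db, C–Eb–G = Cm and Eb–G–Bb = Eb are all diatonic. Ab–Cb–Eb doesn't fit — on degree 1 Ab major would have Ab (I). Abm is the degree-1 chord of Ab minor, so it is the borrowed i.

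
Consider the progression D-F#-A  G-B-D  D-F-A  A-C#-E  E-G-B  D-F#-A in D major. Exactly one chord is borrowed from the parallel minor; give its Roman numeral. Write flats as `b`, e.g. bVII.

i

D major has the diatonic set D, Em, F#m, G, A, Bm, C#dim. Of the given chords, D–F#–A = D, G–B–D = G, A–C#–E = A and E–G–B = Em are diatonic. D–F–A doesn't fit — on degree 1 D major would have D (I). Dm is the degree-1 chord of D minor, so it is the borrowed i.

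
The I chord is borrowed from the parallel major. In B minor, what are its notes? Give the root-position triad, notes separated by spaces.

I is built on scale degree 1, which is B in both B minor and its parallel. In B major the chord on B is B–D#–F#.

B D# F#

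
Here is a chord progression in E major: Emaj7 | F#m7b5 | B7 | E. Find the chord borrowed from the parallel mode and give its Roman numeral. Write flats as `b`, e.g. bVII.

iiø7

The diatonic triads in E major are E, F#m, G#m, A, B, C#m, D#dim. Emaj7, B7 and E are all diatonic. But F#m7b5 (F#–A–C–E) is foreign: the diatonic ii on degree 2 is F#m, whereas F#m7b5 comes from E minor. It is labeled iiø7.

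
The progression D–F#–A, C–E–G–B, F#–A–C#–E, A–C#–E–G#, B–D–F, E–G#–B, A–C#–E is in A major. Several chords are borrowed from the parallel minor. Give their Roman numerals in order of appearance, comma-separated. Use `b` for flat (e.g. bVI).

bIIImaj7, ii°

The diatonic triads in A major are A, Bm, C#m, D, E, F#m, G#dim. D–F#–A = D, F#–A–C#–E = F#m7, A–C#–E–G# = Amaj7, E–G#–B = E and A–C#–E = A are all diatonic. But C–E–G–B is foreign: the diatonic iii on degree 3 is C#m, whereas Cmaj7 comes from A minor. It is labeled bIIImaj7. B–D–F is not: scale degree 2 in A major carries Bm (ii). In A minor the chord on that degree is Bdim, so here it functions as ii°, borrowed from the parallel minor.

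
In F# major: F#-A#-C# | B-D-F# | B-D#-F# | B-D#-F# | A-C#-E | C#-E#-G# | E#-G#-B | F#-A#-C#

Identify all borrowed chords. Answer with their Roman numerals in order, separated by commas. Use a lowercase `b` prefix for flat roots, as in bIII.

iv, bIII

In F# major the diatonic chords are F#, G#m, A#m, B, C#, D#m, E#dim. F#–A#–C# = F#, B–D#–F# = B, C#–E#–G# = C# and E#–G#–B = E#dim all belong to that set. B–D–F# is not: scale degree 4 in F# major carries B (IV). In F# minor the chord on that degree is Bm, so here it functions as iv, borrowed from the parallel minor. A–C#–E doesn't fit — on degree 3 F# major would have A#m (iii). A is the degree-3 chord of F# minor, so it is the borrowed bIII.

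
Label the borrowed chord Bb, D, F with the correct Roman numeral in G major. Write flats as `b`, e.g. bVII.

The root Bb is the lowered 3rd scale degree — diatonically G major has B there. Bb–D–F is a major chord — the form found in G minor, not the diatonic iii (Bm). Borrowed into G major it is written bIII.

bIII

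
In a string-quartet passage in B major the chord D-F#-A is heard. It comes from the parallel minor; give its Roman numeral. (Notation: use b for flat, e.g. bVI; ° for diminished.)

The root D is the lowered 3rd scale degree — diatonically B major has D# there. Diatonically B major has D#m (iii) on that degree; D–F#–A is instead the major chord native to B minor, so it takes the label bIII.

bIII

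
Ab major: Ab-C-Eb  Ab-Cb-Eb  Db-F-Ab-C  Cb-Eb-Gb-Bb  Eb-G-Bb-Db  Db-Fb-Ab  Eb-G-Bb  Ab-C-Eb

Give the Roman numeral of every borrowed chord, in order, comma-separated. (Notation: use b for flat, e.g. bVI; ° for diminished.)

Ab major has the diatonic set Ab, Bbm, Cm, Db, Eb, Fm, Gdim. Of the given chords, Ab–C–Eb = Ab, Db–F–Ab–C = Dbmaj7, Eb–G–Bb–Db = Eb7 and Eb–G–Bb = Eb are diatonic. Ab–Cb–Eb doesn't fit — on degree 1 Ab major would have Ab (I). Abm is the degree-1 chord of Ab minor, so it is the borrowed i. But Cb–Eb–Gb–Bb is foreign: the diatonic iii on degree 3 is Cm, whereas Cbmaj7 comes from Ab minor. It is labeled bIIImaj7. But Db–Fb–Ab is foreign: the diatonic IV on degree 4 is Db, whereas Dbm comes from Ab minor. It is labeled iv.

i, bIIImaj7, iv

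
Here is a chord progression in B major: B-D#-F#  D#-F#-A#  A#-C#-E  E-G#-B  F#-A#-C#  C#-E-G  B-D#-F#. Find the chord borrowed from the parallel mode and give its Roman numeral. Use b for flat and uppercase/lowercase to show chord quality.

In B major the diatonic chords are B, C#m, D#m, E, F#, G#m, A#dim. Of the given chords, B–D#–F# = B, D#–F#–A# = D#m, A#–C#–E = A#dim, E–G#–B = E and F#–A#–C# = F# are diatonic. C#–E–G doesn't fit — on degree 2 B major would have C#m (ii). C#dim is the degree-2 chord of B minor, so it is the borrowed ii°.

ii°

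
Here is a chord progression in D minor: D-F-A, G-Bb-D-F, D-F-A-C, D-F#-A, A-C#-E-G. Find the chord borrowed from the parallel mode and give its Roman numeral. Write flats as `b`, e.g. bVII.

In D minor (with V from harmonic minor) the diatonic chords are Dm, Edim, F, Gm, A, Bb, C. D–F–A = Dm, G–Bb–D–F = Gm7, D–F–A–C = Dm7 and A–C#–E–G = A7 all belong to that set. D–F#–A doesn't fit — on degree 1 D minor would have Dm (i). D is the degree-1 chord of D major, so it is the borrowed I.

I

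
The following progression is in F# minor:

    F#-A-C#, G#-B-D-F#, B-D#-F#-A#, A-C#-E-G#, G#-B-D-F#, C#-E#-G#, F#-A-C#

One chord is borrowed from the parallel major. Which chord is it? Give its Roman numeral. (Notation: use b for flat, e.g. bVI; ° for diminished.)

IVmaj7

F# minor has the diatonic set F#m, G#dim, A, Bm, C#, D, E (with V from harmonic minor). F#–A–C# = F#m, G#–B–D–F# = G#m7b5, A–C#–E–G# = Amaj7 and C#–E#–G# = C# all belong to that set. B–D#–F#–A# doesn't fit — on degree 4 F# minor would have Bm (iv). Bmaj7 is the degree-4 chord of F# major, so it is the borrowed IVmaj7.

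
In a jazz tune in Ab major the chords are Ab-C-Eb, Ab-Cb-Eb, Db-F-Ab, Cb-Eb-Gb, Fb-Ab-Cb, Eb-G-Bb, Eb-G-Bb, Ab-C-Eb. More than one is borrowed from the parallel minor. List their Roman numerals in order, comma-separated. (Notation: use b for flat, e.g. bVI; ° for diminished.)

The diatonic triads in Ab major are Ab, Bbm, Cm, Db, Eb, Fm, Gdim. Ab–C–Eb = Ab, Db–F–Ab = Db and Eb–G–Bb = Eb all belong to that set. Ab–Cb–Eb is not: scale degree 1 in Ab major carries Ab (I). In Ab minor the chord on that degree is Abm, so here it functions as i, borrowed from the parallel minor. Cb–Eb–Gb is not: scale degree 3 in Ab major carries Cm (iii). In Ab minor the chord on that degree is Cb, so here it functions as bIII, borrowed from the parallel minor. Fb–Ab–Cb doesn't fit — on degree 6 Ab major would have Fm (vi). Fb is the degree-6 chord of Ab minor, so it is the borrowed bVI.

i, bIII, bVI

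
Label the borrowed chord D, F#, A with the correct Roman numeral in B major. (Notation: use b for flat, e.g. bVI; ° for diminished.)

bIII

The root D is the lowered 3rd scale degree — diatonically B major has D# there. The diatonic chord on degree 3 would be D#m (iii), but D–F#–A is the major chord from B minor. As a borrowed chord it is labeled bIII.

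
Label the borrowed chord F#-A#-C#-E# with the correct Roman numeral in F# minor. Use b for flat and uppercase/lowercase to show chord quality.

The root F# is the diatonic 1st degree of F# minor; the borrowing shows in the chord quality. F#–A#–C#–E# is a major-seventh chord — the form found in F# major, not the diatonic i (F#m). Borrowed into F# minor it is written Imaj7.

Imaj7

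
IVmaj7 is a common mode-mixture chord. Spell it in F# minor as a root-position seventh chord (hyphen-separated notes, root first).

IVmaj7 is built on scale degree 4, which is B in both F# minor and its parallel. In F# major the chord on B is B–D#–F#–A#.

B-D#-F#-A#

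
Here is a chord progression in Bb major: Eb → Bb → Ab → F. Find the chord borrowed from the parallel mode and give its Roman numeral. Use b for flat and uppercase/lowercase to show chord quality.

bVII

The diatonic triads in Bb major are Bb, Cm, Dm, Eb, F, Gm, Adim. Eb, Bb and F all belong to that set. Ab (Ab–C–Eb) doesn't fit — on degree 7 Bb major would have Adim (vii°). Ab is the degree-7 chord of Bb minor, so it is the borrowed bVII.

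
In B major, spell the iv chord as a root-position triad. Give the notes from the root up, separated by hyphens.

The root, E, is scale degree 4 — the same note in B major and B minor; only the chord quality changes. Stacking thirds in B minor on E gives E–G–B.

E-G-B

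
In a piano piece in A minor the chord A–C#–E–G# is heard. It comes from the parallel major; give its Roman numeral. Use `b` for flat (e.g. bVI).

Imaj7

The root A is the diatonic 1st degree of A minor; the borrowing shows in the chord quality. The diatonic chord on degree 1 would be Am (i), but A–C#–E–G# is the major-seventh chord from A major. As a borrowed chord it is labeled Imaj7.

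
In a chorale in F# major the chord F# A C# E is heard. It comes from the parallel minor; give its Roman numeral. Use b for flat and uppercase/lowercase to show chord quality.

The root F# is the diatonic 1st degree of F# major; the borrowing shows in the chord quality. The diatonic chord on degree 1 would be F# (I), but F#–A–C#–E is the minor-seventh chord from F# minor. As a borrowed chord it is labeled i7.

i7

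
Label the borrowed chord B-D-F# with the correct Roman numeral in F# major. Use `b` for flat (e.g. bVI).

iv

B is scale degree 4 in F# major. Diatonically F# major has B (IV) on that degree; B–D–F# is instead the minor chord native to F# minor, so it takes the label iv.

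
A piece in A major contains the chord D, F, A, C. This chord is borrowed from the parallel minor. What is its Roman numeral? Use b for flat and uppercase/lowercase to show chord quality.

The root D is the diatonic 4th degree of A major; the borrowing shows in the chord quality. The diatonic chord on degree 4 would be D (IV), but D–F–A–C is the minor-seventh chord from A minor. As a borrowed chord it is labeled iv7.

iv7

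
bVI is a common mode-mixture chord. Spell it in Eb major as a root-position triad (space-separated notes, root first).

Scale degree 6 in Eb major is C. bVI uses the lowered form, Cb, taken from Eb minor. Stacking thirds in Eb minor on Cb gives Cb–Eb–Gb.

Cb Eb Gb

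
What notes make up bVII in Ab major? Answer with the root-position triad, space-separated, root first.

bVII is built on the lowered scale degree 7. In Ab major degree 7 is G; lowered it becomes Gb. In Ab minor the chord on Gb is Gb–Bb–Db.

Gb Bb Db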